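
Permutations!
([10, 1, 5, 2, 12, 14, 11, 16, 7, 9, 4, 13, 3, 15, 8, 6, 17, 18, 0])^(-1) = (0 18 17 16 7 8 14 5 2 3 12 4 10)(6 15 13 11)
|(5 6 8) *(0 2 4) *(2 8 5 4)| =|(0 8 4)(5 6)| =6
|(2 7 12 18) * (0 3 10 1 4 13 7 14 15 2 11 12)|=|(0 3 10 1 4 13 7)(2 14 15)(11 12 18)|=21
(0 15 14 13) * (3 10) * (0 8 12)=(0 15 14 13 8 12)(3 10)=[15, 1, 2, 10, 4, 5, 6, 7, 12, 9, 3, 11, 0, 8, 13, 14]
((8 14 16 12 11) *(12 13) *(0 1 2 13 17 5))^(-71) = (0 8 1 14 2 16 13 17 12 5 11)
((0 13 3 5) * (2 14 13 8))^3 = (0 14 5 2 3 8 13)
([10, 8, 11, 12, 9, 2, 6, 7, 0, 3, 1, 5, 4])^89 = [10, 8, 5, 12, 9, 11, 6, 7, 0, 3, 1, 2, 4]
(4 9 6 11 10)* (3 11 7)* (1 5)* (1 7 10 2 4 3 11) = (1 5 7 11 2 4 9 6 10 3) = [0, 5, 4, 1, 9, 7, 10, 11, 8, 6, 3, 2]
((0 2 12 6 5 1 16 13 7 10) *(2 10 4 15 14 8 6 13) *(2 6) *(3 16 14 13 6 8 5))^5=(0 10)(1 5 14)(2 8 16 3 6 12)(4 15 13 7)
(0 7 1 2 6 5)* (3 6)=[7, 2, 3, 6, 4, 0, 5, 1]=(0 7 1 2 3 6 5)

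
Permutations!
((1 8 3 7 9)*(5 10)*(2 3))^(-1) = ((1 8 2 3 7 9)(5 10))^(-1) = (1 9 7 3 2 8)(5 10)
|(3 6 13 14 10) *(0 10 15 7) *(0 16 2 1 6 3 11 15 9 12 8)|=|(0 10 11 15 7 16 2 1 6 13 14 9 12 8)|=14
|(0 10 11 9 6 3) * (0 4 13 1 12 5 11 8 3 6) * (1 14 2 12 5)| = |(0 10 8 3 4 13 14 2 12 1 5 11 9)| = 13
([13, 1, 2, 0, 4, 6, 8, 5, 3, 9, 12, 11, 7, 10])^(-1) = (0 3 8 6 5 7 12 10 13)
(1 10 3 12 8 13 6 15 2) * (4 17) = (1 10 3 12 8 13 6 15 2)(4 17) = [0, 10, 1, 12, 17, 5, 15, 7, 13, 9, 3, 11, 8, 6, 14, 2, 16, 4]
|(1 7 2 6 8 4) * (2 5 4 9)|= 4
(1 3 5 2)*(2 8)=(1 3 5 8 2)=[0, 3, 1, 5, 4, 8, 6, 7, 2]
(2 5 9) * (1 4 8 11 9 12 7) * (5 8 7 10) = (1 4 7)(2 8 11 9)(5 12 10) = [0, 4, 8, 3, 7, 12, 6, 1, 11, 2, 5, 9, 10]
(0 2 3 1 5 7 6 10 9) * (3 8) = (0 2 8 3 1 5 7 6 10 9) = [2, 5, 8, 1, 4, 7, 10, 6, 3, 0, 9]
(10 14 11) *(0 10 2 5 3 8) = (0 10 14 11 2 5 3 8) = [10, 1, 5, 8, 4, 3, 6, 7, 0, 9, 14, 2, 12, 13, 11]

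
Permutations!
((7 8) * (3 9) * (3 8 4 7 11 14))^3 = ((3 9 8 11 14)(4 7))^3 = (3 11 9 14 8)(4 7)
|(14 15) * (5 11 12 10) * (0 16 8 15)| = 20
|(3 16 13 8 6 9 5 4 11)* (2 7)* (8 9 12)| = |(2 7)(3 16 13 9 5 4 11)(6 12 8)| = 42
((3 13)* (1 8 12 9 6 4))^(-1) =(1 4 6 9 12 8)(3 13)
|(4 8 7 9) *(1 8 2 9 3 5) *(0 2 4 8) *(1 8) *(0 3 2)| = 7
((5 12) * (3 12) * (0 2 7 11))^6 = ((0 2 7 11)(3 12 5))^6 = (12)(0 7)(2 11)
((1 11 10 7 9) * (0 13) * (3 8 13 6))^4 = (0 13 8 3 6)(1 9 7 10 11) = ((0 6 3 8 13)(1 11 10 7 9))^4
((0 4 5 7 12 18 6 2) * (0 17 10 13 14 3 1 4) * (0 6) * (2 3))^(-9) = (18)(2 17 10 13 14)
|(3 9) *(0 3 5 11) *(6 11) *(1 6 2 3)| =4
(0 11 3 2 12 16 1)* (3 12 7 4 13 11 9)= [9, 0, 7, 2, 13, 5, 6, 4, 8, 3, 10, 12, 16, 11, 14, 15, 1]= (0 9 3 2 7 4 13 11 12 16 1)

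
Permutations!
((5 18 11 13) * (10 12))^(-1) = ((5 18 11 13)(10 12))^(-1) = (5 13 11 18)(10 12)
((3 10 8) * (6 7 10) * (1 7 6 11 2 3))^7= (1 8 10 7)(2 3 11)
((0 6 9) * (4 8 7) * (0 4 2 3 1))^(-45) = ((0 6 9 4 8 7 2 3 1))^(-45) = (9)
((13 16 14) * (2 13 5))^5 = ((2 13 16 14 5))^5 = (16)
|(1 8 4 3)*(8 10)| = |(1 10 8 4 3)| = 5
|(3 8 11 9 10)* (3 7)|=6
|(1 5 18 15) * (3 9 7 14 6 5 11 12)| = |(1 11 12 3 9 7 14 6 5 18 15)| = 11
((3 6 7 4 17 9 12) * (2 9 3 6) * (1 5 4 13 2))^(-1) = (1 3 17 4 5)(2 13 7 6 12 9)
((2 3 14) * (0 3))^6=(0 14)(2 3)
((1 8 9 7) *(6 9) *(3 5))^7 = ((1 8 6 9 7)(3 5))^7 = (1 6 7 8 9)(3 5)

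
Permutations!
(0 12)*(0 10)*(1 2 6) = (0 12 10)(1 2 6) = [12, 2, 6, 3, 4, 5, 1, 7, 8, 9, 0, 11, 10]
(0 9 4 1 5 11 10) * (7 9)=(0 7 9 4 1 5 11 10)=[7, 5, 2, 3, 1, 11, 6, 9, 8, 4, 0, 10]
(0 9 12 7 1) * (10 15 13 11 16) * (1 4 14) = (0 9 12 7 4 14 1)(10 15 13 11 16) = [9, 0, 2, 3, 14, 5, 6, 4, 8, 12, 15, 16, 7, 11, 1, 13, 10]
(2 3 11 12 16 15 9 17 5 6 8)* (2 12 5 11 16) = (2 3 16 15 9 17 11 5 6 8 12) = [0, 1, 3, 16, 4, 6, 8, 7, 12, 17, 10, 5, 2, 13, 14, 9, 15, 11]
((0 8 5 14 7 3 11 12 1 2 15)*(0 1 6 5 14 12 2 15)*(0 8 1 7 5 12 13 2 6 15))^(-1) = ((0 1)(2 8 14 5 13)(3 11 6 12 15 7))^(-1) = (0 1)(2 13 5 14 8)(3 7 15 12 6 11)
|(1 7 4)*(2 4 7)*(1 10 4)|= 2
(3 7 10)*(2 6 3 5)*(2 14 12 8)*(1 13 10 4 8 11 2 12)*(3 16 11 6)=[0, 13, 3, 7, 8, 14, 16, 4, 12, 9, 5, 2, 6, 10, 1, 15, 11]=(1 13 10 5 14)(2 3 7 4 8 12 6 16 11)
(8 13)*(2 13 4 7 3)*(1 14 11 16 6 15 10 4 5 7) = (1 14 11 16 6 15 10 4)(2 13 8 5 7 3) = [0, 14, 13, 2, 1, 7, 15, 3, 5, 9, 4, 16, 12, 8, 11, 10, 6]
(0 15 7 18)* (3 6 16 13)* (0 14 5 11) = (0 15 7 18 14 5 11)(3 6 16 13) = [15, 1, 2, 6, 4, 11, 16, 18, 8, 9, 10, 0, 12, 3, 5, 7, 13, 17, 14]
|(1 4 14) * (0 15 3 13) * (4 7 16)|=20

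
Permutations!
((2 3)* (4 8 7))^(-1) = ((2 3)(4 8 7))^(-1) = (2 3)(4 7 8)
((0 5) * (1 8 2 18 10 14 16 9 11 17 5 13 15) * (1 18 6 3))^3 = (0 18 16 17 13 10 9 5 15 14 11)(1 6 8 3 2)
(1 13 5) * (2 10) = (1 13 5)(2 10) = [0, 13, 10, 3, 4, 1, 6, 7, 8, 9, 2, 11, 12, 5]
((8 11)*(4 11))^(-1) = (4 8 11)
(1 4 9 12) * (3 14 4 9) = [0, 9, 2, 14, 3, 5, 6, 7, 8, 12, 10, 11, 1, 13, 4] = (1 9 12)(3 14 4)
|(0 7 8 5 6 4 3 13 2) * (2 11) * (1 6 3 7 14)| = |(0 14 1 6 4 7 8 5 3 13 11 2)| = 12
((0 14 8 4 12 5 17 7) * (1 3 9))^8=((0 14 8 4 12 5 17 7)(1 3 9))^8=(17)(1 9 3)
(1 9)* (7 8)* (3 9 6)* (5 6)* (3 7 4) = (1 5 6 7 8 4 3 9) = [0, 5, 2, 9, 3, 6, 7, 8, 4, 1]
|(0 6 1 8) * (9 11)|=4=|(0 6 1 8)(9 11)|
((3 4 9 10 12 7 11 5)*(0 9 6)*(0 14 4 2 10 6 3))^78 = (0 2)(3 5)(4 11)(6 12)(7 14)(9 10)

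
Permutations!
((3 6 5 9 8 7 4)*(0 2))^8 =((0 2)(3 6 5 9 8 7 4))^8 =(3 6 5 9 8 7 4)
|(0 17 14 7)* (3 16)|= |(0 17 14 7)(3 16)|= 4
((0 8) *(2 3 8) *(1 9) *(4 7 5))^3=(0 8 3 2)(1 9)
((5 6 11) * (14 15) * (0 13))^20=((0 13)(5 6 11)(14 15))^20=(15)(5 11 6)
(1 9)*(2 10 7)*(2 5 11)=(1 9)(2 10 7 5 11)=[0, 9, 10, 3, 4, 11, 6, 5, 8, 1, 7, 2]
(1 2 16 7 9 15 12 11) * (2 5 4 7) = (1 5 4 7 9 15 12 11)(2 16) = [0, 5, 16, 3, 7, 4, 6, 9, 8, 15, 10, 1, 11, 13, 14, 12, 2]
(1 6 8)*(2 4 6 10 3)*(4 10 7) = (1 7 4 6 8)(2 10 3) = [0, 7, 10, 2, 6, 5, 8, 4, 1, 9, 3]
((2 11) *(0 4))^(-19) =((0 4)(2 11))^(-19) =(0 4)(2 11)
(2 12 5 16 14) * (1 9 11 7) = (1 9 11 7)(2 12 5 16 14) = [0, 9, 12, 3, 4, 16, 6, 1, 8, 11, 10, 7, 5, 13, 2, 15, 14]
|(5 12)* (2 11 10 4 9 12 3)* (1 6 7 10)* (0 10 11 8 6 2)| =42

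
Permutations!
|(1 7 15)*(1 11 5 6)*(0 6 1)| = |(0 6)(1 7 15 11 5)| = 10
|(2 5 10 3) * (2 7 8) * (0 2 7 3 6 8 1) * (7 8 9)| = 8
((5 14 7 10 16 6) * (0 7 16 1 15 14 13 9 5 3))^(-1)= ((0 7 10 1 15 14 16 6 3)(5 13 9))^(-1)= (0 3 6 16 14 15 1 10 7)(5 9 13)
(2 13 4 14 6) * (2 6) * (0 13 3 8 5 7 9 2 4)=(0 13)(2 3 8 5 7 9)(4 14)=[13, 1, 3, 8, 14, 7, 6, 9, 5, 2, 10, 11, 12, 0, 4]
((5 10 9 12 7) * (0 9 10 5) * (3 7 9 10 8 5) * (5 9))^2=(0 8 12 3)(5 7 10 9)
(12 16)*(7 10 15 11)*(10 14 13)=(7 14 13 10 15 11)(12 16)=[0, 1, 2, 3, 4, 5, 6, 14, 8, 9, 15, 7, 16, 10, 13, 11, 12]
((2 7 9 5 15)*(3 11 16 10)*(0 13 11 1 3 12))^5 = ((0 13 11 16 10 12)(1 3)(2 7 9 5 15))^5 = (0 12 10 16 11 13)(1 3)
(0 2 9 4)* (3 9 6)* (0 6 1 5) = (0 2 1 5)(3 9 4 6) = [2, 5, 1, 9, 6, 0, 3, 7, 8, 4]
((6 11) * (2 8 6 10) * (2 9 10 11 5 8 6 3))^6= (11)(2 6 5 8 3)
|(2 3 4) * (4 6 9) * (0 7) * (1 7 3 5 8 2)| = |(0 3 6 9 4 1 7)(2 5 8)| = 21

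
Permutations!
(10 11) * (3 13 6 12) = (3 13 6 12)(10 11) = [0, 1, 2, 13, 4, 5, 12, 7, 8, 9, 11, 10, 3, 6]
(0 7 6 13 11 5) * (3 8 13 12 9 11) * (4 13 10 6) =(0 7 4 13 3 8 10 6 12 9 11 5) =[7, 1, 2, 8, 13, 0, 12, 4, 10, 11, 6, 5, 9, 3]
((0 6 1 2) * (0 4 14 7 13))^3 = ((0 6 1 2 4 14 7 13))^3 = (0 2 7 6 4 13 1 14)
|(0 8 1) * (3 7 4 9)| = 12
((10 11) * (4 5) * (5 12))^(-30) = ((4 12 5)(10 11))^(-30) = (12)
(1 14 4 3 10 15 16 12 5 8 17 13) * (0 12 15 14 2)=(0 12 5 8 17 13 1 2)(3 10 14 4)(15 16)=[12, 2, 0, 10, 3, 8, 6, 7, 17, 9, 14, 11, 5, 1, 4, 16, 15, 13]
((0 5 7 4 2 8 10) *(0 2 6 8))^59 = ((0 5 7 4 6 8 10 2))^59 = (0 4 10 5 6 2 7 8)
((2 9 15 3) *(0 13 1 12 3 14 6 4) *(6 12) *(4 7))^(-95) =(0 13 1 6 7 4)(2 9 15 14 12 3)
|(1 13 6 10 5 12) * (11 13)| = 7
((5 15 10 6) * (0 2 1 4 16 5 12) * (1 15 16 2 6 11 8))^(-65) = ((0 6 12)(1 4 2 15 10 11 8)(5 16))^(-65) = (0 6 12)(1 11 15 4 8 10 2)(5 16)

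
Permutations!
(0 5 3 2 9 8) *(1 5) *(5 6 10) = (0 1 6 10 5 3 2 9 8) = [1, 6, 9, 2, 4, 3, 10, 7, 0, 8, 5]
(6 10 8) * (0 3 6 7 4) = (0 3 6 10 8 7 4) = [3, 1, 2, 6, 0, 5, 10, 4, 7, 9, 8]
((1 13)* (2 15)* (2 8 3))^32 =(15)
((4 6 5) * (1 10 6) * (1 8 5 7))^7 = ((1 10 6 7)(4 8 5))^7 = (1 7 6 10)(4 8 5)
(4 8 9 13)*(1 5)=[0, 5, 2, 3, 8, 1, 6, 7, 9, 13, 10, 11, 12, 4]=(1 5)(4 8 9 13)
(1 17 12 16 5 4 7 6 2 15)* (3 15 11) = [0, 17, 11, 15, 7, 4, 2, 6, 8, 9, 10, 3, 16, 13, 14, 1, 5, 12] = (1 17 12 16 5 4 7 6 2 11 3 15)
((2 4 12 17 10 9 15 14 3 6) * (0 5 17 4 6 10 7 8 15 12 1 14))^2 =(0 17 8)(1 3 9 4 14 10 12)(5 7 15)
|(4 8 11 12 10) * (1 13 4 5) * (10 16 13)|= |(1 10 5)(4 8 11 12 16 13)|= 6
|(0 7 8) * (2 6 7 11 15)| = 7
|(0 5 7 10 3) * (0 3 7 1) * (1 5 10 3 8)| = |(0 10 7 3 8 1)| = 6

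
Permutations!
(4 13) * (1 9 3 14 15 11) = (1 9 3 14 15 11)(4 13) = [0, 9, 2, 14, 13, 5, 6, 7, 8, 3, 10, 1, 12, 4, 15, 11]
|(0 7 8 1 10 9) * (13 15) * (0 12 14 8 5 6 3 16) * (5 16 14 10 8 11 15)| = 42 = |(0 7 16)(1 8)(3 14 11 15 13 5 6)(9 12 10)|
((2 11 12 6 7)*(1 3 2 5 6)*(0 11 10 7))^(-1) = (0 6 5 7 10 2 3 1 12 11)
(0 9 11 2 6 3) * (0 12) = (0 9 11 2 6 3 12) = [9, 1, 6, 12, 4, 5, 3, 7, 8, 11, 10, 2, 0]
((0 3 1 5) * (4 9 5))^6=(9)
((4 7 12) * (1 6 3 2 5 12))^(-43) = (1 12 3 7 5 6 4 2)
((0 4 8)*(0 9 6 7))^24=((0 4 8 9 6 7))^24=(9)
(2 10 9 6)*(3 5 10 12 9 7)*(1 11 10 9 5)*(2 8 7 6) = (1 11 10 6 8 7 3)(2 12 5 9) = [0, 11, 12, 1, 4, 9, 8, 3, 7, 2, 6, 10, 5]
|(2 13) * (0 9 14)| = 6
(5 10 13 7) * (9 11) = (5 10 13 7)(9 11) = [0, 1, 2, 3, 4, 10, 6, 5, 8, 11, 13, 9, 12, 7]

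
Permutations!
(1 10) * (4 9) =(1 10)(4 9) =[0, 10, 2, 3, 9, 5, 6, 7, 8, 4, 1]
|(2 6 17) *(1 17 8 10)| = 6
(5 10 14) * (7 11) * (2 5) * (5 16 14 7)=[0, 1, 16, 3, 4, 10, 6, 11, 8, 9, 7, 5, 12, 13, 2, 15, 14]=(2 16 14)(5 10 7 11)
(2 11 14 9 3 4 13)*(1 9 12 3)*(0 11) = (0 11 14 12 3 4 13 2)(1 9) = [11, 9, 0, 4, 13, 5, 6, 7, 8, 1, 10, 14, 3, 2, 12]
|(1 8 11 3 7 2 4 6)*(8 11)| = |(1 11 3 7 2 4 6)| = 7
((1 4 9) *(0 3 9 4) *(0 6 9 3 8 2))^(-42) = (9)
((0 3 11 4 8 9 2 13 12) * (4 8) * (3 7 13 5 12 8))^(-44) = ((0 7 13 8 9 2 5 12)(3 11))^(-44) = (0 9)(2 7)(5 13)(8 12)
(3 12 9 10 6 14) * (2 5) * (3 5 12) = (2 12 9 10 6 14 5) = [0, 1, 12, 3, 4, 2, 14, 7, 8, 10, 6, 11, 9, 13, 5]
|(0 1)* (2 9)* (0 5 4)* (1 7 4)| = |(0 7 4)(1 5)(2 9)| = 6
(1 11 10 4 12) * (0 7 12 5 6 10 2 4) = (0 7 12 1 11 2 4 5 6 10) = [7, 11, 4, 3, 5, 6, 10, 12, 8, 9, 0, 2, 1]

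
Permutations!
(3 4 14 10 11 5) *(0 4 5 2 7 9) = (0 4 14 10 11 2 7 9)(3 5) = [4, 1, 7, 5, 14, 3, 6, 9, 8, 0, 11, 2, 12, 13, 10]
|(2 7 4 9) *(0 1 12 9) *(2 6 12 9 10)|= |(0 1 9 6 12 10 2 7 4)|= 9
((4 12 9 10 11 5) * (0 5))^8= (0 5 4 12 9 10 11)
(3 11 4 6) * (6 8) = (3 11 4 8 6) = [0, 1, 2, 11, 8, 5, 3, 7, 6, 9, 10, 4]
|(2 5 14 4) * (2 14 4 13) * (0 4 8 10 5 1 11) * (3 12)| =42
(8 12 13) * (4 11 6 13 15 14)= (4 11 6 13 8 12 15 14)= [0, 1, 2, 3, 11, 5, 13, 7, 12, 9, 10, 6, 15, 8, 4, 14]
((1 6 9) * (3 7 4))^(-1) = ((1 6 9)(3 7 4))^(-1) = (1 9 6)(3 4 7)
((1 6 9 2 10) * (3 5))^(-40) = (10)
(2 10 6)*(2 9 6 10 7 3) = (10)(2 7 3)(6 9) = [0, 1, 7, 2, 4, 5, 9, 3, 8, 6, 10]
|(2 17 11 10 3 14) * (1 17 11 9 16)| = 20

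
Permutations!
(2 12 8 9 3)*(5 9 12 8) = (2 8 12 5 9 3) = [0, 1, 8, 2, 4, 9, 6, 7, 12, 3, 10, 11, 5]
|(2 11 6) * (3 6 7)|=|(2 11 7 3 6)|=5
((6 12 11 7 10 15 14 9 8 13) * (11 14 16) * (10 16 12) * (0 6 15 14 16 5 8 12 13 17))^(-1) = (0 17 8 5 7 11 16 12 9 14 10 6)(13 15)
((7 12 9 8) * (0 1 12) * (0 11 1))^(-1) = (1 11 7 8 9 12)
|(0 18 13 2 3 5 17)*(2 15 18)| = |(0 2 3 5 17)(13 15 18)| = 15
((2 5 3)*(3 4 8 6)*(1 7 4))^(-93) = ((1 7 4 8 6 3 2 5))^(-93) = (1 8 2 7 6 5 4 3)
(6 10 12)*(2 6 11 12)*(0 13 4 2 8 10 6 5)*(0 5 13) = (2 13 4)(8 10)(11 12) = [0, 1, 13, 3, 2, 5, 6, 7, 10, 9, 8, 12, 11, 4]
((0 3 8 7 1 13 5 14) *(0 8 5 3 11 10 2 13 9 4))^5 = (0 3 1 10 14 4 13 7 11 5 9 2 8)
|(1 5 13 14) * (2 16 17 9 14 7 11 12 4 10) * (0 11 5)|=33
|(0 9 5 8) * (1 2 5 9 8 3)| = 4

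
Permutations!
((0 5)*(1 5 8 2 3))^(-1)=((0 8 2 3 1 5))^(-1)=(0 5 1 3 2 8)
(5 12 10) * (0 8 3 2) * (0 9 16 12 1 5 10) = (0 8 3 2 9 16 12)(1 5) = [8, 5, 9, 2, 4, 1, 6, 7, 3, 16, 10, 11, 0, 13, 14, 15, 12]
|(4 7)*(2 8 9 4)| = |(2 8 9 4 7)| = 5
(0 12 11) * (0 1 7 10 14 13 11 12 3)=[3, 7, 2, 0, 4, 5, 6, 10, 8, 9, 14, 1, 12, 11, 13]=(0 3)(1 7 10 14 13 11)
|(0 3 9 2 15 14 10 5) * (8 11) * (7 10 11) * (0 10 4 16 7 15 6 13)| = |(0 3 9 2 6 13)(4 16 7)(5 10)(8 15 14 11)| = 12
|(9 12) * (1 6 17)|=6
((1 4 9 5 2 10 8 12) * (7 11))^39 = (1 12 8 10 2 5 9 4)(7 11)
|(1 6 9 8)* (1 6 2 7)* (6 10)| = |(1 2 7)(6 9 8 10)| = 12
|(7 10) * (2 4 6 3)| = |(2 4 6 3)(7 10)| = 4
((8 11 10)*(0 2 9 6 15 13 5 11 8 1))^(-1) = ((0 2 9 6 15 13 5 11 10 1))^(-1) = (0 1 10 11 5 13 15 6 9 2)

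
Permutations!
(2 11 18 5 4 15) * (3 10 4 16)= (2 11 18 5 16 3 10 4 15)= [0, 1, 11, 10, 15, 16, 6, 7, 8, 9, 4, 18, 12, 13, 14, 2, 3, 17, 5]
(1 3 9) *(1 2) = [0, 3, 1, 9, 4, 5, 6, 7, 8, 2] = (1 3 9 2)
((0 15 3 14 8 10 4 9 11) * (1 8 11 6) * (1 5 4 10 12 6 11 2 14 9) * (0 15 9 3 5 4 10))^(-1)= (0 10 5 15 11 9)(1 4 6 12 8)(2 14)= ((0 9 11 15 5 10)(1 8 12 6 4)(2 14))^(-1)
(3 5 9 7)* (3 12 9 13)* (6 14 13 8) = (3 5 8 6 14 13)(7 12 9) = [0, 1, 2, 5, 4, 8, 14, 12, 6, 7, 10, 11, 9, 3, 13]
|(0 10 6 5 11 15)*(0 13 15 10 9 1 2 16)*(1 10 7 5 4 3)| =18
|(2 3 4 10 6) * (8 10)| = |(2 3 4 8 10 6)| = 6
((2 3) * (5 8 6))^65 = ((2 3)(5 8 6))^65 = (2 3)(5 6 8)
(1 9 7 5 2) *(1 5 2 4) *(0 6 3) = [6, 9, 5, 0, 1, 4, 3, 2, 8, 7] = (0 6 3)(1 9 7 2 5 4)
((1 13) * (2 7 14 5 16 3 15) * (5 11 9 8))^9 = (1 13)(2 15 3 16 5 8 9 11 14 7)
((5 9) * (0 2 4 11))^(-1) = (0 11 4 2)(5 9)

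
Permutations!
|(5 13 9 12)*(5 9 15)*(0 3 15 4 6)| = 14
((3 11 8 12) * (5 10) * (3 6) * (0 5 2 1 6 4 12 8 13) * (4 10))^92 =(0 10 3 5 2 11 4 1 13 12 6)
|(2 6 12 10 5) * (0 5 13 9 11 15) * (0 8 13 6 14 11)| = |(0 5 2 14 11 15 8 13 9)(6 12 10)| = 9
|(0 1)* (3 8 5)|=6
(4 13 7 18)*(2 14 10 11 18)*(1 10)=(1 10 11 18 4 13 7 2 14)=[0, 10, 14, 3, 13, 5, 6, 2, 8, 9, 11, 18, 12, 7, 1, 15, 16, 17, 4]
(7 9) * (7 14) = (7 9 14) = [0, 1, 2, 3, 4, 5, 6, 9, 8, 14, 10, 11, 12, 13, 7]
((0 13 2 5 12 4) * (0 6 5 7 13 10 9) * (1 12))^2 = ((0 10 9)(1 12 4 6 5)(2 7 13))^2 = (0 9 10)(1 4 5 12 6)(2 13 7)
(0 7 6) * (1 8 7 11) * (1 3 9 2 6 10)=(0 11 3 9 2 6)(1 8 7 10)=[11, 8, 6, 9, 4, 5, 0, 10, 7, 2, 1, 3]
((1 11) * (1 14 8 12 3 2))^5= (1 3 8 11 2 12 14)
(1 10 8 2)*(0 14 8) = (0 14 8 2 1 10) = [14, 10, 1, 3, 4, 5, 6, 7, 2, 9, 0, 11, 12, 13, 8]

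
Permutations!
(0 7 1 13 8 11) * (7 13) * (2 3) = (0 13 8 11)(1 7)(2 3) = [13, 7, 3, 2, 4, 5, 6, 1, 11, 9, 10, 0, 12, 8]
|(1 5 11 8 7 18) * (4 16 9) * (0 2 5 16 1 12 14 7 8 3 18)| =36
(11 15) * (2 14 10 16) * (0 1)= [1, 0, 14, 3, 4, 5, 6, 7, 8, 9, 16, 15, 12, 13, 10, 11, 2]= (0 1)(2 14 10 16)(11 15)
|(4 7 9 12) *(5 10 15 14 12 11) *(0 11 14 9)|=10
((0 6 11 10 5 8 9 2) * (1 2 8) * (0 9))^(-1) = ((0 6 11 10 5 1 2 9 8))^(-1) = (0 8 9 2 1 5 10 11 6)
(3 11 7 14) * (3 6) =[0, 1, 2, 11, 4, 5, 3, 14, 8, 9, 10, 7, 12, 13, 6] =(3 11 7 14 6)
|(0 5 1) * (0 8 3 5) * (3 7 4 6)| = 7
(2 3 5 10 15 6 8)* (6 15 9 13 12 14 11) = (15)(2 3 5 10 9 13 12 14 11 6 8) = [0, 1, 3, 5, 4, 10, 8, 7, 2, 13, 9, 6, 14, 12, 11, 15]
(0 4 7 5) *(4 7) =(0 7 5) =[7, 1, 2, 3, 4, 0, 6, 5]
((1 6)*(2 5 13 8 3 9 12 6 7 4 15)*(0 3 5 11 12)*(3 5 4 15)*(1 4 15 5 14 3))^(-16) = ((0 14 3 9)(1 7 5 13 8 15 2 11 12 6 4))^(-16) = (1 2 7 11 5 12 13 6 8 4 15)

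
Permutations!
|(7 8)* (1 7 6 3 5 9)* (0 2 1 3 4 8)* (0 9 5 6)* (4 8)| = 8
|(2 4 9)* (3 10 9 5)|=6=|(2 4 5 3 10 9)|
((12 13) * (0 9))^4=(13)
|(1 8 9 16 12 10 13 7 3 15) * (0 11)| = 10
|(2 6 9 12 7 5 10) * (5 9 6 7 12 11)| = |(12)(2 7 9 11 5 10)| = 6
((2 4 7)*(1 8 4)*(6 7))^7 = (1 8 4 6 7 2)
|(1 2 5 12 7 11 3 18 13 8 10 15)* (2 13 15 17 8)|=30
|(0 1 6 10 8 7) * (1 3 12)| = 8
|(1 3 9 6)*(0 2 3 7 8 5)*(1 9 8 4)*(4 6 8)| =10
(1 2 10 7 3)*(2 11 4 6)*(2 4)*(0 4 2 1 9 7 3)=(0 4 6 2 10 3 9 7)(1 11)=[4, 11, 10, 9, 6, 5, 2, 0, 8, 7, 3, 1]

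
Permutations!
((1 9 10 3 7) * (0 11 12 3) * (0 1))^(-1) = (0 7 3 12 11)(1 10 9)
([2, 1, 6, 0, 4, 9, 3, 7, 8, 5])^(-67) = (0 2 6 3)(5 9)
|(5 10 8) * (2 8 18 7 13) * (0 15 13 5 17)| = 12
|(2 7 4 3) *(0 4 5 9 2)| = 12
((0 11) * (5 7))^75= (0 11)(5 7)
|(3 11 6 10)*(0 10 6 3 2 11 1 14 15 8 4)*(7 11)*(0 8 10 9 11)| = 10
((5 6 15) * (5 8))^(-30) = (5 15)(6 8)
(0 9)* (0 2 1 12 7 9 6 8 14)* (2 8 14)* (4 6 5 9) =(0 5 9 8 2 1 12 7 4 6 14) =[5, 12, 1, 3, 6, 9, 14, 4, 2, 8, 10, 11, 7, 13, 0]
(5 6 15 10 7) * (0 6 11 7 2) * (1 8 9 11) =(0 6 15 10 2)(1 8 9 11 7 5) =[6, 8, 0, 3, 4, 1, 15, 5, 9, 11, 2, 7, 12, 13, 14, 10]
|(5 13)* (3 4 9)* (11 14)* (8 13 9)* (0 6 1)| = |(0 6 1)(3 4 8 13 5 9)(11 14)| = 6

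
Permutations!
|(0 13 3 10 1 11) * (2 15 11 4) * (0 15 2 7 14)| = 8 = |(0 13 3 10 1 4 7 14)(11 15)|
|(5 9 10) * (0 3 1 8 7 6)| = |(0 3 1 8 7 6)(5 9 10)| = 6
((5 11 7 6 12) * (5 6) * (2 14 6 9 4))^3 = (2 12)(4 6)(9 14)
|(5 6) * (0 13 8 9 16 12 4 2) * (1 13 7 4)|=|(0 7 4 2)(1 13 8 9 16 12)(5 6)|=12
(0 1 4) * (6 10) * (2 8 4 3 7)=(0 1 3 7 2 8 4)(6 10)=[1, 3, 8, 7, 0, 5, 10, 2, 4, 9, 6]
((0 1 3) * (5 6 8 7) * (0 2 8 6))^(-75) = (0 3 8 5 1 2 7) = ((0 1 3 2 8 7 5))^(-75)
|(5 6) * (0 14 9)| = |(0 14 9)(5 6)| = 6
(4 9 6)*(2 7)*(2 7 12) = (2 12)(4 9 6) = [0, 1, 12, 3, 9, 5, 4, 7, 8, 6, 10, 11, 2]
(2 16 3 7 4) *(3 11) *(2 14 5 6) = (2 16 11 3 7 4 14 5 6) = [0, 1, 16, 7, 14, 6, 2, 4, 8, 9, 10, 3, 12, 13, 5, 15, 11]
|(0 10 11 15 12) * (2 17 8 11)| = |(0 10 2 17 8 11 15 12)| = 8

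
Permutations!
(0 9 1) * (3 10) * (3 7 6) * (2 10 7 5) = (0 9 1)(2 10 5)(3 7 6) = [9, 0, 10, 7, 4, 2, 3, 6, 8, 1, 5]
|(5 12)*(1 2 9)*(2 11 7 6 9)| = |(1 11 7 6 9)(5 12)| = 10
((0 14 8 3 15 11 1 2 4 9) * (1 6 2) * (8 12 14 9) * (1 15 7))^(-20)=(1 3 4 6 15 7 8 2 11)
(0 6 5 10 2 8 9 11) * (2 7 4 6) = (0 2 8 9 11)(4 6 5 10 7) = [2, 1, 8, 3, 6, 10, 5, 4, 9, 11, 7, 0]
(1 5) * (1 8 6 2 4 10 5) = (2 4 10 5 8 6) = [0, 1, 4, 3, 10, 8, 2, 7, 6, 9, 5]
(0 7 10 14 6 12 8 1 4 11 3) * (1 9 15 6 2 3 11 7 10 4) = (0 10 14 2 3)(4 7)(6 12 8 9 15) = [10, 1, 3, 0, 7, 5, 12, 4, 9, 15, 14, 11, 8, 13, 2, 6]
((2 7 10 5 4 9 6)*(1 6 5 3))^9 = (1 7)(2 3)(6 10)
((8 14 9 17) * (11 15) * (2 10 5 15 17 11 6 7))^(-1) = ((2 10 5 15 6 7)(8 14 9 11 17))^(-1) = (2 7 6 15 5 10)(8 17 11 9 14)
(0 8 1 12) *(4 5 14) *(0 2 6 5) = [8, 12, 6, 3, 0, 14, 5, 7, 1, 9, 10, 11, 2, 13, 4] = (0 8 1 12 2 6 5 14 4)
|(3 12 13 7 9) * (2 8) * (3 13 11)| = |(2 8)(3 12 11)(7 9 13)| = 6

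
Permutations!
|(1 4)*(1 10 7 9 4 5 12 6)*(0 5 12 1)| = 20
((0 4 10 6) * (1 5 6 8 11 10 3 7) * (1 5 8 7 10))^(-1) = ((0 4 3 10 7 5 6)(1 8 11))^(-1) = (0 6 5 7 10 3 4)(1 11 8)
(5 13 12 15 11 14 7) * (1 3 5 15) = (1 3 5 13 12)(7 15 11 14) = [0, 3, 2, 5, 4, 13, 6, 15, 8, 9, 10, 14, 1, 12, 7, 11]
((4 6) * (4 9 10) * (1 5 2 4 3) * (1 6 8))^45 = ((1 5 2 4 8)(3 6 9 10))^45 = (3 6 9 10)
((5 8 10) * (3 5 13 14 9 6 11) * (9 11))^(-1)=((3 5 8 10 13 14 11)(6 9))^(-1)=(3 11 14 13 10 8 5)(6 9)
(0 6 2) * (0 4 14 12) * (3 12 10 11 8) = (0 6 2 4 14 10 11 8 3 12) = [6, 1, 4, 12, 14, 5, 2, 7, 3, 9, 11, 8, 0, 13, 10]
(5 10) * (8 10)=[0, 1, 2, 3, 4, 8, 6, 7, 10, 9, 5]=(5 8 10)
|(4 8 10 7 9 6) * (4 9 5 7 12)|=4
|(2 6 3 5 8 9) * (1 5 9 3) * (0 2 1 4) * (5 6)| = |(0 2 5 8 3 9 1 6 4)| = 9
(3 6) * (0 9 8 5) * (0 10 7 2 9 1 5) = (0 1 5 10 7 2 9 8)(3 6) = [1, 5, 9, 6, 4, 10, 3, 2, 0, 8, 7]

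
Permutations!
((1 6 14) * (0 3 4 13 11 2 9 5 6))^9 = ((0 3 4 13 11 2 9 5 6 14 1))^9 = (0 14 5 2 13 3 1 6 9 11 4)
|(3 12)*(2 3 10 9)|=5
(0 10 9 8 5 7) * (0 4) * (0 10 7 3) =(0 7 4 10 9 8 5 3) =[7, 1, 2, 0, 10, 3, 6, 4, 5, 8, 9]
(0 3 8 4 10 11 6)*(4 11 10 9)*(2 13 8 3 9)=(0 9 4 2 13 8 11 6)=[9, 1, 13, 3, 2, 5, 0, 7, 11, 4, 10, 6, 12, 8]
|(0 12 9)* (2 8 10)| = 3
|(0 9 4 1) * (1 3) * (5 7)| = 10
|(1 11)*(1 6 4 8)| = 5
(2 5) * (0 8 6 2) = (0 8 6 2 5) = [8, 1, 5, 3, 4, 0, 2, 7, 6]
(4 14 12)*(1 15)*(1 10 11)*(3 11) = (1 15 10 3 11)(4 14 12) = [0, 15, 2, 11, 14, 5, 6, 7, 8, 9, 3, 1, 4, 13, 12, 10]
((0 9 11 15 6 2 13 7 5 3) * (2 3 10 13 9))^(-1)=((0 2 9 11 15 6 3)(5 10 13 7))^(-1)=(0 3 6 15 11 9 2)(5 7 13 10)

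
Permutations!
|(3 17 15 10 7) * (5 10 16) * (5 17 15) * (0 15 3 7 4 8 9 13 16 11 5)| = |(0 15 11 5 10 4 8 9 13 16 17)| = 11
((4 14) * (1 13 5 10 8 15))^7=(1 13 5 10 8 15)(4 14)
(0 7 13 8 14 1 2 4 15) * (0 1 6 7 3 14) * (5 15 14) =[3, 2, 4, 5, 14, 15, 7, 13, 0, 9, 10, 11, 12, 8, 6, 1] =(0 3 5 15 1 2 4 14 6 7 13 8)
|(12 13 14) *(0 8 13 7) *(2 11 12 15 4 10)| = |(0 8 13 14 15 4 10 2 11 12 7)| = 11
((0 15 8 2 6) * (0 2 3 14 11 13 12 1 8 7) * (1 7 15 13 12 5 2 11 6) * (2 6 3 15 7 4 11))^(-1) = (0 7 15 8 1 2 6 5 13)(3 14)(4 12 11)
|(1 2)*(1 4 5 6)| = 5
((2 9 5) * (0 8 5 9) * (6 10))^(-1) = ((0 8 5 2)(6 10))^(-1) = (0 2 5 8)(6 10)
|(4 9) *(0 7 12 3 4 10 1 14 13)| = 10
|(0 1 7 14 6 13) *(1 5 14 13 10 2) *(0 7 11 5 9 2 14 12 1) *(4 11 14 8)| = |(0 9 2)(1 14 6 10 8 4 11 5 12)(7 13)| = 18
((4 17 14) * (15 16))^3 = (17)(15 16)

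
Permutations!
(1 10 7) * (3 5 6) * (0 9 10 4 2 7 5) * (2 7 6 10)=(0 9 2 6 3)(1 4 7)(5 10)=[9, 4, 6, 0, 7, 10, 3, 1, 8, 2, 5]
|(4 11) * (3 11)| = 3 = |(3 11 4)|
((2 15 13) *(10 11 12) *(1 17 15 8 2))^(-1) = ((1 17 15 13)(2 8)(10 11 12))^(-1) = (1 13 15 17)(2 8)(10 12 11)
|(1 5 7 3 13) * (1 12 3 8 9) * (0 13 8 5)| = |(0 13 12 3 8 9 1)(5 7)| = 14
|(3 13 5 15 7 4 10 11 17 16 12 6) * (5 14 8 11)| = |(3 13 14 8 11 17 16 12 6)(4 10 5 15 7)| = 45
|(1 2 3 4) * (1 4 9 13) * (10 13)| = 6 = |(1 2 3 9 10 13)|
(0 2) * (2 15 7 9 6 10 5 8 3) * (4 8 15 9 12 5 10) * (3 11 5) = [9, 1, 0, 2, 8, 15, 4, 12, 11, 6, 10, 5, 3, 13, 14, 7] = (0 9 6 4 8 11 5 15 7 12 3 2)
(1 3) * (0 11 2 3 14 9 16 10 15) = (0 11 2 3 1 14 9 16 10 15) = [11, 14, 3, 1, 4, 5, 6, 7, 8, 16, 15, 2, 12, 13, 9, 0, 10]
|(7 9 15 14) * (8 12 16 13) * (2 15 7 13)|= |(2 15 14 13 8 12 16)(7 9)|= 14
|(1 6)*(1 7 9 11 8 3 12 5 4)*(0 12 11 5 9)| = 24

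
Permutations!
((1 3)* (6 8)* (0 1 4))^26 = ((0 1 3 4)(6 8))^26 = (8)(0 3)(1 4)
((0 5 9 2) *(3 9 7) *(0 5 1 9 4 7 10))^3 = (0 2)(1 5)(9 10)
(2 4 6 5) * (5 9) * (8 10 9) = (2 4 6 8 10 9 5) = [0, 1, 4, 3, 6, 2, 8, 7, 10, 5, 9]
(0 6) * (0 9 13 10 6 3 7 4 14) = [3, 1, 2, 7, 14, 5, 9, 4, 8, 13, 6, 11, 12, 10, 0] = (0 3 7 4 14)(6 9 13 10)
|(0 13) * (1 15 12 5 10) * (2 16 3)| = |(0 13)(1 15 12 5 10)(2 16 3)| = 30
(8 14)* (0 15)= (0 15)(8 14)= [15, 1, 2, 3, 4, 5, 6, 7, 14, 9, 10, 11, 12, 13, 8, 0]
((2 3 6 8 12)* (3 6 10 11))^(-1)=((2 6 8 12)(3 10 11))^(-1)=(2 12 8 6)(3 11 10)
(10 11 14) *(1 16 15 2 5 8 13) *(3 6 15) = (1 16 3 6 15 2 5 8 13)(10 11 14) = [0, 16, 5, 6, 4, 8, 15, 7, 13, 9, 11, 14, 12, 1, 10, 2, 3]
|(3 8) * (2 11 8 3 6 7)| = |(2 11 8 6 7)| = 5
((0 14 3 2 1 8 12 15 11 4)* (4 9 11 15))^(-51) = ((15)(0 14 3 2 1 8 12 4)(9 11))^(-51) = (15)(0 8 3 4 1 14 12 2)(9 11)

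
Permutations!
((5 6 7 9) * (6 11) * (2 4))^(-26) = (5 9 7 6 11) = ((2 4)(5 11 6 7 9))^(-26)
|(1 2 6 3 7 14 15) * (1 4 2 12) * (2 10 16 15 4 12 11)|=|(1 11 2 6 3 7 14 4 10 16 15 12)|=12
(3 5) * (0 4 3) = (0 4 3 5) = [4, 1, 2, 5, 3, 0]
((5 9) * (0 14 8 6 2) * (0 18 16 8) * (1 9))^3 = ((0 14)(1 9 5)(2 18 16 8 6))^3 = (0 14)(2 8 18 6 16)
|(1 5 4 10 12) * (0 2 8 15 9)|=5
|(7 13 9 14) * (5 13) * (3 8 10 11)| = 20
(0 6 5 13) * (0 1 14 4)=(0 6 5 13 1 14 4)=[6, 14, 2, 3, 0, 13, 5, 7, 8, 9, 10, 11, 12, 1, 4]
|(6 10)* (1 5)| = |(1 5)(6 10)| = 2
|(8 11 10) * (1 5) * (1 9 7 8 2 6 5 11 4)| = 10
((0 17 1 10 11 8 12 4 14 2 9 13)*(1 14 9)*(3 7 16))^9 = ((0 17 14 2 1 10 11 8 12 4 9 13)(3 7 16))^9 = (0 4 11 2)(1 17 9 8)(10 14 13 12)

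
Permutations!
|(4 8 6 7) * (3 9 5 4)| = 7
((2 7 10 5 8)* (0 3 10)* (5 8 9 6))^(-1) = (0 7 2 8 10 3)(5 6 9)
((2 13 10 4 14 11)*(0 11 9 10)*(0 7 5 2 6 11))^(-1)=(2 5 7 13)(4 10 9 14)(6 11)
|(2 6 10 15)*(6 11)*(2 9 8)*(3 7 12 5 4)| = |(2 11 6 10 15 9 8)(3 7 12 5 4)| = 35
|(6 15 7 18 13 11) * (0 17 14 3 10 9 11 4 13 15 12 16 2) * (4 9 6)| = |(0 17 14 3 10 6 12 16 2)(4 13 9 11)(7 18 15)| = 36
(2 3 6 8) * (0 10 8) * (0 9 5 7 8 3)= [10, 1, 0, 6, 4, 7, 9, 8, 2, 5, 3]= (0 10 3 6 9 5 7 8 2)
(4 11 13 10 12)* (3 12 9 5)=[0, 1, 2, 12, 11, 3, 6, 7, 8, 5, 9, 13, 4, 10]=(3 12 4 11 13 10 9 5)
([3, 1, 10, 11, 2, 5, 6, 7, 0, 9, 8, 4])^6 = [8, 1, 4, 0, 11, 5, 6, 7, 10, 9, 2, 3]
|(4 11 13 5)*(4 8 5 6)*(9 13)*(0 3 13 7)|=|(0 3 13 6 4 11 9 7)(5 8)|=8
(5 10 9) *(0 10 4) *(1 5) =[10, 5, 2, 3, 0, 4, 6, 7, 8, 1, 9] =(0 10 9 1 5 4)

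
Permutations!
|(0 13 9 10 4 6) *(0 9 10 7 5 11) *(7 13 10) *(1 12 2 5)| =12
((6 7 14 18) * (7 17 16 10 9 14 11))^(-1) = ((6 17 16 10 9 14 18)(7 11))^(-1) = (6 18 14 9 10 16 17)(7 11)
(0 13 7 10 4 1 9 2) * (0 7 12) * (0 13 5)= (0 5)(1 9 2 7 10 4)(12 13)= [5, 9, 7, 3, 1, 0, 6, 10, 8, 2, 4, 11, 13, 12]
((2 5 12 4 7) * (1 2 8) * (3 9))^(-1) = (1 8 7 4 12 5 2)(3 9)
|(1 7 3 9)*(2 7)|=|(1 2 7 3 9)|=5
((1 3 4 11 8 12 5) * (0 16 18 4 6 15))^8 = (0 1 11)(3 8 16)(4 15 5)(6 12 18)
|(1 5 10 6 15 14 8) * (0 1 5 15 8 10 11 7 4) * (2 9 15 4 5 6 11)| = |(0 1 4)(2 9 15 14 10 11 7 5)(6 8)| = 24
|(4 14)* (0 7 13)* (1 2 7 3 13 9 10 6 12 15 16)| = |(0 3 13)(1 2 7 9 10 6 12 15 16)(4 14)| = 18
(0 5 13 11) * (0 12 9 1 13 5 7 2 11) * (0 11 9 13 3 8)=[7, 3, 9, 8, 4, 5, 6, 2, 0, 1, 10, 12, 13, 11]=(0 7 2 9 1 3 8)(11 12 13)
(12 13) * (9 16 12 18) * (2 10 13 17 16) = (2 10 13 18 9)(12 17 16) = [0, 1, 10, 3, 4, 5, 6, 7, 8, 2, 13, 11, 17, 18, 14, 15, 12, 16, 9]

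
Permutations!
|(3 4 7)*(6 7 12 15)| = 6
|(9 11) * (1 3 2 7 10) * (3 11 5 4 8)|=10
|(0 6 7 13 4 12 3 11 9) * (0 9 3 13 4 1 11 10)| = 10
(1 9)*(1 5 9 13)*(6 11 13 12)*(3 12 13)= (1 13)(3 12 6 11)(5 9)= [0, 13, 2, 12, 4, 9, 11, 7, 8, 5, 10, 3, 6, 1]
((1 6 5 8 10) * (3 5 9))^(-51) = (1 8 3 6 10 5 9)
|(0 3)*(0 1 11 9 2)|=6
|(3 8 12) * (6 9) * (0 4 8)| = |(0 4 8 12 3)(6 9)| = 10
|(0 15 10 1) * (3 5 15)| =|(0 3 5 15 10 1)| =6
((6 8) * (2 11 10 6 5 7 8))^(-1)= (2 6 10 11)(5 8 7)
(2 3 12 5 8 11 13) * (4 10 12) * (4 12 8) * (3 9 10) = (2 9 10 8 11 13)(3 12 5 4) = [0, 1, 9, 12, 3, 4, 6, 7, 11, 10, 8, 13, 5, 2]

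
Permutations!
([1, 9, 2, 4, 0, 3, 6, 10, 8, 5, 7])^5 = (0 4 3 5 9 1)(7 10)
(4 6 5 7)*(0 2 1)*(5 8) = (0 2 1)(4 6 8 5 7) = [2, 0, 1, 3, 6, 7, 8, 4, 5]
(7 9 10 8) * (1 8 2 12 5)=(1 8 7 9 10 2 12 5)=[0, 8, 12, 3, 4, 1, 6, 9, 7, 10, 2, 11, 5]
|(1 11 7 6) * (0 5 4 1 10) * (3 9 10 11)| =21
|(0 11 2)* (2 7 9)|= 5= |(0 11 7 9 2)|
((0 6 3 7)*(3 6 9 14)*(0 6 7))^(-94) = ((0 9 14 3)(6 7))^(-94) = (0 14)(3 9)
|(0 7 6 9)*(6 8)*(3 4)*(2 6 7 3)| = 6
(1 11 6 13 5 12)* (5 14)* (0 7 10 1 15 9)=(0 7 10 1 11 6 13 14 5 12 15 9)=[7, 11, 2, 3, 4, 12, 13, 10, 8, 0, 1, 6, 15, 14, 5, 9]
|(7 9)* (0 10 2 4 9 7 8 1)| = 7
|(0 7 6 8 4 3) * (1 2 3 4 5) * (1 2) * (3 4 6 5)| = 8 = |(0 7 5 2 4 6 8 3)|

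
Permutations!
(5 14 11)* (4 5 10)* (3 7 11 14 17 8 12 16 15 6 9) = (3 7 11 10 4 5 17 8 12 16 15 6 9) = [0, 1, 2, 7, 5, 17, 9, 11, 12, 3, 4, 10, 16, 13, 14, 6, 15, 8]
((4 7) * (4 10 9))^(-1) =((4 7 10 9))^(-1) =(4 9 10 7)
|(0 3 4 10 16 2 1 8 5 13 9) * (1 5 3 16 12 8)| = |(0 16 2 5 13 9)(3 4 10 12 8)| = 30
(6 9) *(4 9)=(4 9 6)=[0, 1, 2, 3, 9, 5, 4, 7, 8, 6]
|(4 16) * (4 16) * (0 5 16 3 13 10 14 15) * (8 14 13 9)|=|(0 5 16 3 9 8 14 15)(10 13)|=8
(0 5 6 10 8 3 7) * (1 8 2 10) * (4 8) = (0 5 6 1 4 8 3 7)(2 10) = [5, 4, 10, 7, 8, 6, 1, 0, 3, 9, 2]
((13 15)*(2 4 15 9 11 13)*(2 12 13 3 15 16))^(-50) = (2 4 16)(3 9 12)(11 13 15)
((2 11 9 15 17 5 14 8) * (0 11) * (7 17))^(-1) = (0 2 8 14 5 17 7 15 9 11)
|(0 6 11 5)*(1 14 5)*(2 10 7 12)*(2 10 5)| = 21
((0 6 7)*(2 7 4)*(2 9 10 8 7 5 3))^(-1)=(0 7 8 10 9 4 6)(2 3 5)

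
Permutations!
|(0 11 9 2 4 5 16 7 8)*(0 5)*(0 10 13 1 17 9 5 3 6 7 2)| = |(0 11 5 16 2 4 10 13 1 17 9)(3 6 7 8)| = 44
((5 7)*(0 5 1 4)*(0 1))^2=(0 7 5)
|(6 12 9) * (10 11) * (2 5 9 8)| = 6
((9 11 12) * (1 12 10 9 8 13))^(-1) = ((1 12 8 13)(9 11 10))^(-1) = (1 13 8 12)(9 10 11)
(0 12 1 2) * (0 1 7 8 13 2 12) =(1 12 7 8 13 2) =[0, 12, 1, 3, 4, 5, 6, 8, 13, 9, 10, 11, 7, 2]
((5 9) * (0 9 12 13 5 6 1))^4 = ((0 9 6 1)(5 12 13))^4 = (5 12 13)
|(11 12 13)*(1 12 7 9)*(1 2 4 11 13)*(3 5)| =10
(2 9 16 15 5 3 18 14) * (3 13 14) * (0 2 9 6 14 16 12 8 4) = (0 2 6 14 9 12 8 4)(3 18)(5 13 16 15) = [2, 1, 6, 18, 0, 13, 14, 7, 4, 12, 10, 11, 8, 16, 9, 5, 15, 17, 3]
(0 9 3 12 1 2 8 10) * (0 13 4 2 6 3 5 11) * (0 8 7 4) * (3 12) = (0 9 5 11 8 10 13)(1 6 12)(2 7 4) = [9, 6, 7, 3, 2, 11, 12, 4, 10, 5, 13, 8, 1, 0]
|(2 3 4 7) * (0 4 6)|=6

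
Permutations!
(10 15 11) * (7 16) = (7 16)(10 15 11) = [0, 1, 2, 3, 4, 5, 6, 16, 8, 9, 15, 10, 12, 13, 14, 11, 7]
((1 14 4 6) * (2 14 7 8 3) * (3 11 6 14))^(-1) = (1 6 11 8 7)(2 3)(4 14)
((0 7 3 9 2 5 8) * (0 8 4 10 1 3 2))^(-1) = ((0 7 2 5 4 10 1 3 9))^(-1) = (0 9 3 1 10 4 5 2 7)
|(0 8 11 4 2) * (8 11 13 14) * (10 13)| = |(0 11 4 2)(8 10 13 14)| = 4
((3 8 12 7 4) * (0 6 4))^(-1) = ((0 6 4 3 8 12 7))^(-1) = (0 7 12 8 3 4 6)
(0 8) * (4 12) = (0 8)(4 12) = [8, 1, 2, 3, 12, 5, 6, 7, 0, 9, 10, 11, 4]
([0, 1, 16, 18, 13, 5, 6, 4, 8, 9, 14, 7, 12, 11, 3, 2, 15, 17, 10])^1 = (2 16 15)(3 18 10 14)(4 13 11 7)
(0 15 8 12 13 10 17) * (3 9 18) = (0 15 8 12 13 10 17)(3 9 18) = [15, 1, 2, 9, 4, 5, 6, 7, 12, 18, 17, 11, 13, 10, 14, 8, 16, 0, 3]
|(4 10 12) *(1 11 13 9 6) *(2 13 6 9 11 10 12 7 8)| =8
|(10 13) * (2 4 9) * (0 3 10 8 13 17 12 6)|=|(0 3 10 17 12 6)(2 4 9)(8 13)|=6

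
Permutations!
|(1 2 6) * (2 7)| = 4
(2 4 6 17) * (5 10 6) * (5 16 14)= (2 4 16 14 5 10 6 17)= [0, 1, 4, 3, 16, 10, 17, 7, 8, 9, 6, 11, 12, 13, 5, 15, 14, 2]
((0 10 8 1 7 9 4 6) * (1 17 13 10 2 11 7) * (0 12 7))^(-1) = (0 11 2)(4 9 7 12 6)(8 10 13 17)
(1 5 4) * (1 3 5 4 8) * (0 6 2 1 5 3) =[6, 4, 1, 3, 0, 8, 2, 7, 5] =(0 6 2 1 4)(5 8)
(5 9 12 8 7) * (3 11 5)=(3 11 5 9 12 8 7)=[0, 1, 2, 11, 4, 9, 6, 3, 7, 12, 10, 5, 8]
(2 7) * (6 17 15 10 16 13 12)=(2 7)(6 17 15 10 16 13 12)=[0, 1, 7, 3, 4, 5, 17, 2, 8, 9, 16, 11, 6, 12, 14, 10, 13, 15]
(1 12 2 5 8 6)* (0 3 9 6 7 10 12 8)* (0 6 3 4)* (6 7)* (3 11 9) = (0 4)(1 8 6)(2 5 7 10 12)(9 11) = [4, 8, 5, 3, 0, 7, 1, 10, 6, 11, 12, 9, 2]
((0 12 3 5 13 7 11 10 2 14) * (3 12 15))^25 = (0 7)(2 5)(3 10)(11 15)(13 14)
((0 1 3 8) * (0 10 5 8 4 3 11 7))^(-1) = (0 7 11 1)(3 4)(5 10 8)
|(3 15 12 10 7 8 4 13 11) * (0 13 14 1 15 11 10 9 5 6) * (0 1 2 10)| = |(0 13)(1 15 12 9 5 6)(2 10 7 8 4 14)(3 11)| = 6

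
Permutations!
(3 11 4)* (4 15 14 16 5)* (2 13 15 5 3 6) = (2 13 15 14 16 3 11 5 4 6) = [0, 1, 13, 11, 6, 4, 2, 7, 8, 9, 10, 5, 12, 15, 16, 14, 3]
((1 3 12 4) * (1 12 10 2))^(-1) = ((1 3 10 2)(4 12))^(-1) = (1 2 10 3)(4 12)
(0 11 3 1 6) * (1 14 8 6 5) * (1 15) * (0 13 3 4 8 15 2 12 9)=[11, 5, 12, 14, 8, 2, 13, 7, 6, 0, 10, 4, 9, 3, 15, 1]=(0 11 4 8 6 13 3 14 15 1 5 2 12 9)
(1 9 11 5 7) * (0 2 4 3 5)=[2, 9, 4, 5, 3, 7, 6, 1, 8, 11, 10, 0]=(0 2 4 3 5 7 1 9 11)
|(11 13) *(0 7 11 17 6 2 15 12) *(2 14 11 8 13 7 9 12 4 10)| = |(0 9 12)(2 15 4 10)(6 14 11 7 8 13 17)| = 84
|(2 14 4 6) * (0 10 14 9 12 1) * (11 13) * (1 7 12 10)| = |(0 1)(2 9 10 14 4 6)(7 12)(11 13)| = 6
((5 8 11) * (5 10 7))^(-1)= (5 7 10 11 8)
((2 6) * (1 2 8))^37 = (1 2 6 8) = ((1 2 6 8))^37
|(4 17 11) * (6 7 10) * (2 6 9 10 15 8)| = |(2 6 7 15 8)(4 17 11)(9 10)| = 30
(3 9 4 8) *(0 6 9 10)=(0 6 9 4 8 3 10)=[6, 1, 2, 10, 8, 5, 9, 7, 3, 4, 0]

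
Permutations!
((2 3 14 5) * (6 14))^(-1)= ((2 3 6 14 5))^(-1)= (2 5 14 6 3)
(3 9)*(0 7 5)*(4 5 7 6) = (0 6 4 5)(3 9) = [6, 1, 2, 9, 5, 0, 4, 7, 8, 3]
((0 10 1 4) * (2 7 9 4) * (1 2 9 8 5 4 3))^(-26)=((0 10 2 7 8 5 4)(1 9 3))^(-26)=(0 2 8 4 10 7 5)(1 9 3)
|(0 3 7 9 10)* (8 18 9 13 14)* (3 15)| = 10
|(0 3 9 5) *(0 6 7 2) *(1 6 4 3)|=|(0 1 6 7 2)(3 9 5 4)|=20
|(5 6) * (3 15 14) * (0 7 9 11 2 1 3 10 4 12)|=|(0 7 9 11 2 1 3 15 14 10 4 12)(5 6)|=12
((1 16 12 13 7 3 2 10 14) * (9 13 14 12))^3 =(1 13 2 14 9 3 12 16 7 10)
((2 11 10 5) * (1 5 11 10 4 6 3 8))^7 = (1 3 4 10 5 8 6 11 2)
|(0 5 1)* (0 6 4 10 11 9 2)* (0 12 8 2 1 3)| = 6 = |(0 5 3)(1 6 4 10 11 9)(2 12 8)|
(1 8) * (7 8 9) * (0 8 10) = (0 8 1 9 7 10) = [8, 9, 2, 3, 4, 5, 6, 10, 1, 7, 0]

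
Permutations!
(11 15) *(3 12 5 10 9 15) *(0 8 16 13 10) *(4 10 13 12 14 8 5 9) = (0 5)(3 14 8 16 12 9 15 11)(4 10) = [5, 1, 2, 14, 10, 0, 6, 7, 16, 15, 4, 3, 9, 13, 8, 11, 12]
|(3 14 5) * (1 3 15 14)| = |(1 3)(5 15 14)| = 6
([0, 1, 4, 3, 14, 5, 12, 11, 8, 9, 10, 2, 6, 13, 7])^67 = (2 14 11 4 7)(6 12)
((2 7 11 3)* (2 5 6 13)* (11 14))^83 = ((2 7 14 11 3 5 6 13))^83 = (2 11 6 7 3 13 14 5)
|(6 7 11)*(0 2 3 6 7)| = 4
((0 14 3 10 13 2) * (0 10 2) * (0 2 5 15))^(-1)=(0 15 5 3 14)(2 13 10)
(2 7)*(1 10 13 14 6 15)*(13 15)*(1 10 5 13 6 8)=[0, 5, 7, 3, 4, 13, 6, 2, 1, 9, 15, 11, 12, 14, 8, 10]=(1 5 13 14 8)(2 7)(10 15)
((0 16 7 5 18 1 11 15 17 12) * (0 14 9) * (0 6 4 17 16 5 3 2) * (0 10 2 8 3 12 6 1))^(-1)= (0 18 5)(1 9 14 12 7 16 15 11)(2 10)(3 8)(4 6 17)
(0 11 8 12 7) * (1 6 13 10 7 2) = (0 11 8 12 2 1 6 13 10 7) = [11, 6, 1, 3, 4, 5, 13, 0, 12, 9, 7, 8, 2, 10]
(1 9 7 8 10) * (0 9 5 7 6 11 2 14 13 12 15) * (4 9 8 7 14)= (0 8 10 1 5 14 13 12 15)(2 4 9 6 11)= [8, 5, 4, 3, 9, 14, 11, 7, 10, 6, 1, 2, 15, 12, 13, 0]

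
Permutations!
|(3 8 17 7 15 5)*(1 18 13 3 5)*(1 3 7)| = 8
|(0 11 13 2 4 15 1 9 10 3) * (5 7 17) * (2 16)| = |(0 11 13 16 2 4 15 1 9 10 3)(5 7 17)| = 33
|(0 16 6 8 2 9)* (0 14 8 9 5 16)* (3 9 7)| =9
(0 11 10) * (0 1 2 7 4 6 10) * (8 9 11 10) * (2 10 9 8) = [9, 10, 7, 3, 6, 5, 2, 4, 8, 11, 1, 0] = (0 9 11)(1 10)(2 7 4 6)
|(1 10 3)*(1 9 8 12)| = 6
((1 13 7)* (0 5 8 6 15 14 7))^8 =(0 13 1 7 14 15 6 8 5)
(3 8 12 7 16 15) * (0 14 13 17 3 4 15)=(0 14 13 17 3 8 12 7 16)(4 15)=[14, 1, 2, 8, 15, 5, 6, 16, 12, 9, 10, 11, 7, 17, 13, 4, 0, 3]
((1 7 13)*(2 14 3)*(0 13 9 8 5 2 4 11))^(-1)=(0 11 4 3 14 2 5 8 9 7 1 13)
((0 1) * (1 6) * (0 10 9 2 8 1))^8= (1 2 10 8 9)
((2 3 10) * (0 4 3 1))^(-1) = ((0 4 3 10 2 1))^(-1) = (0 1 2 10 3 4)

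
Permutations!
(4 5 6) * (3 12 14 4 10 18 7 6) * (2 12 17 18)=[0, 1, 12, 17, 5, 3, 10, 6, 8, 9, 2, 11, 14, 13, 4, 15, 16, 18, 7]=(2 12 14 4 5 3 17 18 7 6 10)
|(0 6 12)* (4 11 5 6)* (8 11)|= |(0 4 8 11 5 6 12)|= 7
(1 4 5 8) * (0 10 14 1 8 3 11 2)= (0 10 14 1 4 5 3 11 2)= [10, 4, 0, 11, 5, 3, 6, 7, 8, 9, 14, 2, 12, 13, 1]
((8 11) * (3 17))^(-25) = (3 17)(8 11)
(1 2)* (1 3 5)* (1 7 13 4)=(1 2 3 5 7 13 4)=[0, 2, 3, 5, 1, 7, 6, 13, 8, 9, 10, 11, 12, 4]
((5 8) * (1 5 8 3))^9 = ((8)(1 5 3))^9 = (8)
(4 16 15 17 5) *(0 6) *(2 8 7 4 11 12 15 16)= (0 6)(2 8 7 4)(5 11 12 15 17)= [6, 1, 8, 3, 2, 11, 0, 4, 7, 9, 10, 12, 15, 13, 14, 17, 16, 5]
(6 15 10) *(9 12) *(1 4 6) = (1 4 6 15 10)(9 12) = [0, 4, 2, 3, 6, 5, 15, 7, 8, 12, 1, 11, 9, 13, 14, 10]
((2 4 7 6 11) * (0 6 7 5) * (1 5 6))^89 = (0 5 1)(2 4 6 11)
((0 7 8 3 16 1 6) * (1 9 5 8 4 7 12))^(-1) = (0 6 1 12)(3 8 5 9 16)(4 7)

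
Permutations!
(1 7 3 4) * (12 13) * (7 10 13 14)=(1 10 13 12 14 7 3 4)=[0, 10, 2, 4, 1, 5, 6, 3, 8, 9, 13, 11, 14, 12, 7]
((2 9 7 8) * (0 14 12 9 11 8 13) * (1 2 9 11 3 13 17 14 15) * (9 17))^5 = ((0 15 1 2 3 13)(7 9)(8 17 14 12 11))^5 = (17)(0 13 3 2 1 15)(7 9)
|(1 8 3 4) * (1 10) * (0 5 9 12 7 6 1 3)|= |(0 5 9 12 7 6 1 8)(3 4 10)|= 24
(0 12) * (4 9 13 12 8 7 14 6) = (0 8 7 14 6 4 9 13 12) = [8, 1, 2, 3, 9, 5, 4, 14, 7, 13, 10, 11, 0, 12, 6]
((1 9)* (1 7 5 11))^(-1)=(1 11 5 7 9)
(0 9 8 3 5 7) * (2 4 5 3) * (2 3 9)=[2, 1, 4, 9, 5, 7, 6, 0, 3, 8]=(0 2 4 5 7)(3 9 8)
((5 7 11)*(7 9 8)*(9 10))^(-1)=((5 10 9 8 7 11))^(-1)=(5 11 7 8 9 10)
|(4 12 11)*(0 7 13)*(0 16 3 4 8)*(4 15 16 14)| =24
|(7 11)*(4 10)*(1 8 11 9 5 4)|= 8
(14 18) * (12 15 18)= (12 15 18 14)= [0, 1, 2, 3, 4, 5, 6, 7, 8, 9, 10, 11, 15, 13, 12, 18, 16, 17, 14]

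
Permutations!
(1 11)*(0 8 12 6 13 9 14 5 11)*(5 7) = (0 8 12 6 13 9 14 7 5 11 1) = [8, 0, 2, 3, 4, 11, 13, 5, 12, 14, 10, 1, 6, 9, 7]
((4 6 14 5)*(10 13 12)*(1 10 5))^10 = ((1 10 13 12 5 4 6 14))^10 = (1 13 5 6)(4 14 10 12)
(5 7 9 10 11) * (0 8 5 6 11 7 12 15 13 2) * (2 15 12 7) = (0 8 5 7 9 10 2)(6 11)(13 15) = [8, 1, 0, 3, 4, 7, 11, 9, 5, 10, 2, 6, 12, 15, 14, 13]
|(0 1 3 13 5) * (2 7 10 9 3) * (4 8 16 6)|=36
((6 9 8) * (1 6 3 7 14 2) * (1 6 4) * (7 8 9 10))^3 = ((1 4)(2 6 10 7 14)(3 8))^3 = (1 4)(2 7 6 14 10)(3 8)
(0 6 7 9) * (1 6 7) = (0 7 9)(1 6) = [7, 6, 2, 3, 4, 5, 1, 9, 8, 0]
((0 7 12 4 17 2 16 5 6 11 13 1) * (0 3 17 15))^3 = ((0 7 12 4 15)(1 3 17 2 16 5 6 11 13))^3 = (0 4 7 15 12)(1 2 6)(3 16 11)(5 13 17)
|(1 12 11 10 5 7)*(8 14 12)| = |(1 8 14 12 11 10 5 7)| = 8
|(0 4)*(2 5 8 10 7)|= 10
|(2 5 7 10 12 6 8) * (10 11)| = 8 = |(2 5 7 11 10 12 6 8)|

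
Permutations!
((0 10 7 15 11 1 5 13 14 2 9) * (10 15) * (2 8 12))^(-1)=(0 9 2 12 8 14 13 5 1 11 15)(7 10)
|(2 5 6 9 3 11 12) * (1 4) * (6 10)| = 8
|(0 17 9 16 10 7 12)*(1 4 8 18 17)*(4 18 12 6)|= |(0 1 18 17 9 16 10 7 6 4 8 12)|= 12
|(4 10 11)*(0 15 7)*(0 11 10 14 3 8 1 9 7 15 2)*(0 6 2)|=|(15)(1 9 7 11 4 14 3 8)(2 6)|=8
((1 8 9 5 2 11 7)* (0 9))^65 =(0 9 5 2 11 7 1 8)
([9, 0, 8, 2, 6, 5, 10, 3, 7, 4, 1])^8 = [4, 9, 2, 3, 10, 5, 1, 7, 8, 6, 0]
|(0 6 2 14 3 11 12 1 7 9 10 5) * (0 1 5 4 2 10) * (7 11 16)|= 20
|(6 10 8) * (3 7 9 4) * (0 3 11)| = |(0 3 7 9 4 11)(6 10 8)| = 6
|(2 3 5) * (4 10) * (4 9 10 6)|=|(2 3 5)(4 6)(9 10)|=6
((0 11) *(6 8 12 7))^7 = ((0 11)(6 8 12 7))^7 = (0 11)(6 7 12 8)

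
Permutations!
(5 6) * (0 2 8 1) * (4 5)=(0 2 8 1)(4 5 6)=[2, 0, 8, 3, 5, 6, 4, 7, 1]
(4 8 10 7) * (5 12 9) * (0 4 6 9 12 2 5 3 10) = (12)(0 4 8)(2 5)(3 10 7 6 9) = [4, 1, 5, 10, 8, 2, 9, 6, 0, 3, 7, 11, 12]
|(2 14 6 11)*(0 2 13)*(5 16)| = 6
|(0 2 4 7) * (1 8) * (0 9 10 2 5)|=10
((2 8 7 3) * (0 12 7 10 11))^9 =((0 12 7 3 2 8 10 11))^9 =(0 12 7 3 2 8 10 11)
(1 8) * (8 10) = (1 10 8) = [0, 10, 2, 3, 4, 5, 6, 7, 1, 9, 8]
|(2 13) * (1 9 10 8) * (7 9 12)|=6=|(1 12 7 9 10 8)(2 13)|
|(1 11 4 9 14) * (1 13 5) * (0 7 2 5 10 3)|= |(0 7 2 5 1 11 4 9 14 13 10 3)|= 12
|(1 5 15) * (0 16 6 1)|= |(0 16 6 1 5 15)|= 6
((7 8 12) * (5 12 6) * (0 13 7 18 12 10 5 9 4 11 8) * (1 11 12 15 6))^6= (18)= ((0 13 7)(1 11 8)(4 12 18 15 6 9)(5 10))^6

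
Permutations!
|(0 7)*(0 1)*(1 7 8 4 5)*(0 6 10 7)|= |(0 8 4 5 1 6 10 7)|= 8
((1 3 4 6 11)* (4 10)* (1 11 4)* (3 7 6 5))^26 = (11)(1 3 4 7 10 5 6)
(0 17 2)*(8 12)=[17, 1, 0, 3, 4, 5, 6, 7, 12, 9, 10, 11, 8, 13, 14, 15, 16, 2]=(0 17 2)(8 12)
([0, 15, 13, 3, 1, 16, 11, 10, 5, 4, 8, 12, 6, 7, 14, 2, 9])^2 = [0, 2, 7, 3, 15, 9, 12, 8, 16, 1, 5, 6, 11, 10, 14, 13, 4]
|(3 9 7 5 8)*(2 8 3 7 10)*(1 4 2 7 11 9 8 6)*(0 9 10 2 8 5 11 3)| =9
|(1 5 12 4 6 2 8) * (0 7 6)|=9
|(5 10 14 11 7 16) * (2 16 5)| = 10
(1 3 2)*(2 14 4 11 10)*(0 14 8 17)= [14, 3, 1, 8, 11, 5, 6, 7, 17, 9, 2, 10, 12, 13, 4, 15, 16, 0]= (0 14 4 11 10 2 1 3 8 17)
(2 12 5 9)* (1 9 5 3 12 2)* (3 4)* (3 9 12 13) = (1 12 4 9)(3 13) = [0, 12, 2, 13, 9, 5, 6, 7, 8, 1, 10, 11, 4, 3]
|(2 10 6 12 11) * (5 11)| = |(2 10 6 12 5 11)| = 6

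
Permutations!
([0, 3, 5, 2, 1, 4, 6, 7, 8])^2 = [0, 2, 4, 5, 3, 1, 6, 7, 8]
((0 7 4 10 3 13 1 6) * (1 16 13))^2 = ((0 7 4 10 3 1 6)(13 16))^2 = (16)(0 4 3 6 7 10 1)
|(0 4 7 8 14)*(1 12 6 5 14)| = |(0 4 7 8 1 12 6 5 14)| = 9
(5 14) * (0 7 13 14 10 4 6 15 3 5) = (0 7 13 14)(3 5 10 4 6 15) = [7, 1, 2, 5, 6, 10, 15, 13, 8, 9, 4, 11, 12, 14, 0, 3]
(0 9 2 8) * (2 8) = (0 9 8) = [9, 1, 2, 3, 4, 5, 6, 7, 0, 8]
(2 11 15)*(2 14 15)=[0, 1, 11, 3, 4, 5, 6, 7, 8, 9, 10, 2, 12, 13, 15, 14]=(2 11)(14 15)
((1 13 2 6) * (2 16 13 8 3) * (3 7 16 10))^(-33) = (1 16 3)(2 8 13)(6 7 10)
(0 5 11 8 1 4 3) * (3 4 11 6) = [5, 11, 2, 0, 4, 6, 3, 7, 1, 9, 10, 8] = (0 5 6 3)(1 11 8)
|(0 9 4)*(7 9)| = |(0 7 9 4)| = 4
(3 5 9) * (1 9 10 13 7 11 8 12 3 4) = (1 9 4)(3 5 10 13 7 11 8 12) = [0, 9, 2, 5, 1, 10, 6, 11, 12, 4, 13, 8, 3, 7]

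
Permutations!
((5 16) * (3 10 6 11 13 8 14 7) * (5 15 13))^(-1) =(3 7 14 8 13 15 16 5 11 6 10)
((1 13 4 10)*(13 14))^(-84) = ((1 14 13 4 10))^(-84) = (1 14 13 4 10)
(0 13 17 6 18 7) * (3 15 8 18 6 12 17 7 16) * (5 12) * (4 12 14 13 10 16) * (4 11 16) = (0 10 4 12 17 5 14 13 7)(3 15 8 18 11 16) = [10, 1, 2, 15, 12, 14, 6, 0, 18, 9, 4, 16, 17, 7, 13, 8, 3, 5, 11]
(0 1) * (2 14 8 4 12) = (0 1)(2 14 8 4 12) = [1, 0, 14, 3, 12, 5, 6, 7, 4, 9, 10, 11, 2, 13, 8]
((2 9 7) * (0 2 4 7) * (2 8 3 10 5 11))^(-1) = (0 9 2 11 5 10 3 8)(4 7)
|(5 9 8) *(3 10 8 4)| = 6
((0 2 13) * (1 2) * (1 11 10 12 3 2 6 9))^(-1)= ((0 11 10 12 3 2 13)(1 6 9))^(-1)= (0 13 2 3 12 10 11)(1 9 6)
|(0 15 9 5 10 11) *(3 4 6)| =6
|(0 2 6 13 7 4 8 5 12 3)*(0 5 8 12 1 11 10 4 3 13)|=9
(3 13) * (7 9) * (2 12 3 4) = (2 12 3 13 4)(7 9) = [0, 1, 12, 13, 2, 5, 6, 9, 8, 7, 10, 11, 3, 4]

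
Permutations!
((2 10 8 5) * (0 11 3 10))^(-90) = ((0 11 3 10 8 5 2))^(-90) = (0 11 3 10 8 5 2)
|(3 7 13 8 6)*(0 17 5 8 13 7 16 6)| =12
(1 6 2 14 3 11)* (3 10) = (1 6 2 14 10 3 11) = [0, 6, 14, 11, 4, 5, 2, 7, 8, 9, 3, 1, 12, 13, 10]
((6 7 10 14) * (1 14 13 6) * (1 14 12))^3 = (14)(1 12)(6 13 10 7)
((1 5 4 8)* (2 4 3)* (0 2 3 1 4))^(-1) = ((0 2)(1 5)(4 8))^(-1) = (0 2)(1 5)(4 8)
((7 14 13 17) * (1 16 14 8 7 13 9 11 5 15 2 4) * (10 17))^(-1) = (1 4 2 15 5 11 9 14 16)(7 8)(10 13 17)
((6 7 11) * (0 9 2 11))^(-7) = (0 7 6 11 2 9) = ((0 9 2 11 6 7))^(-7)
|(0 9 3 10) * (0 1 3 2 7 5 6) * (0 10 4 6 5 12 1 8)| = |(0 9 2 7 12 1 3 4 6 10 8)| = 11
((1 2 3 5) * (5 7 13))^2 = (1 3 13)(2 7 5)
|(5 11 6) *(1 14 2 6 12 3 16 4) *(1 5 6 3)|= |(1 14 2 3 16 4 5 11 12)|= 9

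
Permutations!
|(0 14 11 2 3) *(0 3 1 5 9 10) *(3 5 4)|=|(0 14 11 2 1 4 3 5 9 10)|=10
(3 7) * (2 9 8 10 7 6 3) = (2 9 8 10 7)(3 6) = [0, 1, 9, 6, 4, 5, 3, 2, 10, 8, 7]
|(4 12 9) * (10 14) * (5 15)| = |(4 12 9)(5 15)(10 14)| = 6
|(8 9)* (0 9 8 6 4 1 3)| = |(0 9 6 4 1 3)| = 6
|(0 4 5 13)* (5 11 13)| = |(0 4 11 13)| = 4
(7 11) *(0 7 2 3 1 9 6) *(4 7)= (0 4 7 11 2 3 1 9 6)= [4, 9, 3, 1, 7, 5, 0, 11, 8, 6, 10, 2]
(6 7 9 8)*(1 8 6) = (1 8)(6 7 9) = [0, 8, 2, 3, 4, 5, 7, 9, 1, 6]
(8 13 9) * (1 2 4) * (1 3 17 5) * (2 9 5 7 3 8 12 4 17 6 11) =(1 9 12 4 8 13 5)(2 17 7 3 6 11) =[0, 9, 17, 6, 8, 1, 11, 3, 13, 12, 10, 2, 4, 5, 14, 15, 16, 7]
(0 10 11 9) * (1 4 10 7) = (0 7 1 4 10 11 9) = [7, 4, 2, 3, 10, 5, 6, 1, 8, 0, 11, 9]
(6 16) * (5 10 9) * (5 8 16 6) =(5 10 9 8 16) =[0, 1, 2, 3, 4, 10, 6, 7, 16, 8, 9, 11, 12, 13, 14, 15, 5]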